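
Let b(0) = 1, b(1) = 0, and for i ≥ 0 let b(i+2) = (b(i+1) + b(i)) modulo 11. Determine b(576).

Listing terms: b(0) = 1,  b(1) = 0,  b(2) = 1,  b(3) = 1,  b(4) = 2,  b(5) = 3,  b(6) = 5,  b(7) = 8,  b(8) = 2,  b(9) = 10,  b(10) = 1,  b(11) = 0.
The sequence repeats with period 10.
(576 - 0) mod 10 = 6, so b(576) = b(6) = 5.

5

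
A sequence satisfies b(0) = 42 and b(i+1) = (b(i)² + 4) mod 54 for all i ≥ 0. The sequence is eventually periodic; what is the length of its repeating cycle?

Listing terms: b(0) = 42,  b(1) = 40,  b(2) = 38,  b(3) = 44,  b(4) = 50,  b(5) = 20,  b(6) = 26,  b(7) = 32,  b(8) = 2,  b(9) = 8,  b(10) = 14,  b(11) = 38.
Since b(11) = b(2) = 38, the sequence is eventually periodic: after a pre-period of length 2 it cycles with period 9.

9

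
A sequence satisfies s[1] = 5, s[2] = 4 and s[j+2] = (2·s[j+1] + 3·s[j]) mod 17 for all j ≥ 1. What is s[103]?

We have s[1] = 5,  s[2] = 4,  s[3] = 6,  s[4] = 7,  s[5] = 15,  s[6] = 0,  s[7] = 11,  s[8] = 5,  s[9] = 9,  s[10] = 16,  s[11] = 8,  s[12] = 13,  s[13] = 16,  s[14] = 3,  s[15] = 3,  s[16] = 15,  s[17] = 5,  s[18] = 4.
The sequence repeats with period 16.
So s[103] = s[1 + ((103-1) mod 16)] = s[7] = 11.

11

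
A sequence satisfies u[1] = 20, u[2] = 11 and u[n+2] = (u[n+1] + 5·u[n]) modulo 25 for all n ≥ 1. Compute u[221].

1

We have u[1] = 20,  u[2] = 11,  u[3] = 11,  u[4] = 16,  u[5] = 21,  u[6] = 1,  u[7] = 6,  u[8] = 11,  u[9] = 16.
Since (u[8], u[9]) = (u[3], u[4]) = (11, 16) (two consecutive terms determine the rest), the sequence is eventually periodic: after a pre-period of length 2 it cycles with period 5.
For n ≥ 3, u[n] depends only on (n - 3) mod 5. (221 - 3) mod 5 = 3, so u[221] = u[6] = 1.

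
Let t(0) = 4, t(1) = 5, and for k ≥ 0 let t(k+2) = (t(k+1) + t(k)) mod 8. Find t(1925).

Listing terms: t(0) = 4,  t(1) = 5,  t(2) = 1,  t(3) = 6,  t(4) = 7,  t(5) = 5,  t(6) = 4,  t(7) = 1,  t(8) = 5,  t(9) = 6,  t(10) = 3,  t(11) = 1,  t(12) = 4,  t(13) = 5.
Since (t(12), t(13)) = (t(0), t(1)) = (4, 5) (two consecutive terms determine the rest), the sequence is periodic with period 12.
So t(1925) = t(0 + ((1925-0) mod 12)) = t(5) = 5.

5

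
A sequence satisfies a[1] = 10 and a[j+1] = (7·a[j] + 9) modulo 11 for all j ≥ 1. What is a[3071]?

We have a[1] = 10; a[2] = 2; a[3] = 1; a[4] = 5; a[5] = 0; a[6] = 9; a[7] = 6; a[8] = 7; a[9] = 3; a[10] = 8; a[11] = 10.
The sequence repeats with period 10.
(3071 - 1) mod 10 = 0, so a[3071] = a[1] = 10.

10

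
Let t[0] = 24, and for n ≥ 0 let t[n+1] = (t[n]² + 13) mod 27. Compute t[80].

t[0] = 24; t[1] = 22; t[2] = 11; t[3] = 26; t[4] = 14; t[5] = 20; t[6] = 8; t[7] = 23; t[8] = 2; t[9] = 17; t[10] = 5; t[11] = 11.
Since t[11] = t[2] = 11, the sequence is eventually periodic: after a pre-period of length 2 it cycles with period 9.
For n ≥ 2, t[n] depends only on (n - 2) mod 9. (80 - 2) mod 9 = 6, so t[80] = t[8] = 2.

2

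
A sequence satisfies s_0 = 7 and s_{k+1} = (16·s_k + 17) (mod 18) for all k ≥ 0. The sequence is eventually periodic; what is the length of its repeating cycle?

9

Computing terms: s_0 = 7, s_1 = 3, s_2 = 11, s_3 = 13, s_4 = 9, s_5 = 17, s_6 = 1, s_7 = 15, s_8 = 5, s_9 = 7.
Since s_9 = s_0 = 7, the sequence is periodic with period 9.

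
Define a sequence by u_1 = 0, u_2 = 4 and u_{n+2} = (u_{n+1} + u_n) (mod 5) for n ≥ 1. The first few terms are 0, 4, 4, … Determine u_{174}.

2

Listing terms: u_1 = 0; u_2 = 4; u_3 = 4; u_4 = 3; u_5 = 2; u_6 = 0; u_7 = 2; u_8 = 2; u_9 = 4; u_{10} = 1; u_{11} = 0; u_{12} = 1; u_{13} = 1; u_{14} = 2; u_{15} = 3; u_{16} = 0; u_{17} = 3; u_{18} = 3; u_{19} = 1; u_{20} = 4; u_{21} = 0; u_{22} = 4.
Since (u_{21}, u_{22}) = (u_1, u_2) = (0, 4) (two consecutive terms determine the rest), the sequence is periodic with period 20.
(174 - 1) mod 20 = 13, so u_{174} = u_{14} = 2.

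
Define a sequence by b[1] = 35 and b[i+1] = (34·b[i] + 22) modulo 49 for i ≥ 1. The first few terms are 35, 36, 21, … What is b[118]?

15

Listing terms: b[1] = 35; b[2] = 36; b[3] = 21; b[4] = 1; b[5] = 7; b[6] = 15; b[7] = 42; b[8] = 29; b[9] = 28; b[10] = 43; b[11] = 14; b[12] = 8; b[13] = 0; b[14] = 22; b[15] = 35.
The sequence repeats with period 14.
So b[118] = b[1 + ((118-1) mod 14)] = b[6] = 15.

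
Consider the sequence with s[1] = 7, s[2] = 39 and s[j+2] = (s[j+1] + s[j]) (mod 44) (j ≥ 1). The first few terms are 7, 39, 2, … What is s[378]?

Listing terms: s[1] = 7, s[2] = 39, s[3] = 2, s[4] = 41, s[5] = 43, s[6] = 40, s[7] = 39, s[8] = 35, s[9] = 30, s[10] = 21, s[11] = 7, s[12] = 28, s[13] = 35, s[14] = 19, s[15] = 10, s[16] = 29, s[17] = 39, s[18] = 24, s[19] = 19, s[20] = 43, s[21] = 18, s[22] = 17, s[23] = 35, s[24] = 8, s[25] = 43, s[26] = 7, s[27] = 6, s[28] = 13, s[29] = 19, s[30] = 32, s[31] = 7, s[32] = 39.
Since (s[31], s[32]) = (s[1], s[2]) = (7, 39) (two consecutive terms determine the rest), the sequence is periodic with period 30.
So s[378] = s[1 + ((378-1) mod 30)] = s[18] = 24.

24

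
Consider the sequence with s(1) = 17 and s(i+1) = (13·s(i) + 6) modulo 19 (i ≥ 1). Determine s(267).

11

Listing terms: s(1) = 17, s(2) = 18, s(3) = 12, s(4) = 10, s(5) = 3, s(6) = 7, s(7) = 2, s(8) = 13, s(9) = 4, s(10) = 1, s(11) = 0, s(12) = 6, s(13) = 8, s(14) = 15, s(15) = 11, s(16) = 16, s(17) = 5, s(18) = 14, s(19) = 17.
Since s(19) = s(1) = 17, the sequence is periodic with period 18.
So s(267) = s(1 + ((267-1) mod 18)) = s(15) = 11.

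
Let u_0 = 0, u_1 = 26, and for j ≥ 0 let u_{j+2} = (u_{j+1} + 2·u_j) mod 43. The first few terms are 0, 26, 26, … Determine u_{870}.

26

We have u_0 = 0; u_1 = 26; u_2 = 26; u_3 = 35; u_4 = 1; u_5 = 28; u_6 = 30; u_7 = 0; u_8 = 17; u_9 = 17; u_{10} = 8; u_{11} = 42; u_{12} = 15; u_{13} = 13; u_{14} = 0; u_{15} = 26.
The sequence repeats with period 14.
(870 - 0) mod 14 = 2, so u_{870} = u_2 = 26.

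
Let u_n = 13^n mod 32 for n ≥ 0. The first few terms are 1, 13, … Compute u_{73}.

Listing terms: u_0 = 1,  u_1 = 13,  u_2 = 9,  u_3 = 21,  u_4 = 17,  u_5 = 29,  u_6 = 25,  u_7 = 5,  u_8 = 1.
Since u_8 = u_0 = 1, the sequence is periodic with period 8.
(73 - 0) mod 8 = 1, so u_{73} = u_1 = 13.

13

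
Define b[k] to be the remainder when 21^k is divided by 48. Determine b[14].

9

Computing terms: b[0] = 1; b[1] = 21; b[2] = 9; b[3] = 45; b[4] = 33; b[5] = 21.
Since b[5] = b[1] = 21, the sequence is eventually periodic: after a pre-period of length 1 it cycles with period 4.
For k ≥ 1, b[k] depends only on (k - 1) mod 4. (14 - 1) mod 4 = 1, so b[14] = b[2] = 9.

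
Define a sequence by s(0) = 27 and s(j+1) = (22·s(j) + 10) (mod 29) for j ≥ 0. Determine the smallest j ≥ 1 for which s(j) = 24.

Computing terms: s(0) = 27; s(1) = 24; s(2) = 16; s(3) = 14; s(4) = 28; s(5) = 17; s(6) = 7; s(7) = 19; s(8) = 22; s(9) = 1; s(10) = 3; s(11) = 18; s(12) = 0; s(13) = 10; s(14) = 27.
The sequence repeats with period 14.
The value 24 first appears (with j ≥ 1) at s(1).

1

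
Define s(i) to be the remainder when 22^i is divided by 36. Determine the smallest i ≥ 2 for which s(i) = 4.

4

Listing terms: s(1) = 22, s(2) = 16, s(3) = 28, s(4) = 4, s(5) = 16.
Since s(5) = s(2) = 16, the sequence is eventually periodic: after a pre-period of length 1 it cycles with period 3.
The value 4 first appears (with i ≥ 2) at s(4).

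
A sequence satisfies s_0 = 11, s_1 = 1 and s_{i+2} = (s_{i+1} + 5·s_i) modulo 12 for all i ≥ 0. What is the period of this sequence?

6

We have s_0 = 11, s_1 = 1, s_2 = 8, s_3 = 1, s_4 = 5, s_5 = 10, s_6 = 11, s_7 = 1.
The sequence repeats with period 6.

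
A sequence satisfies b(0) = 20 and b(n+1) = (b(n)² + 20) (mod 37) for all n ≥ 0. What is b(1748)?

b(0) = 20, b(1) = 13, b(2) = 4, b(3) = 36, b(4) = 21, b(5) = 17, b(6) = 13.
Since b(6) = b(1) = 13, the sequence is eventually periodic: after a pre-period of length 1 it cycles with period 5.
For n ≥ 1, b(n) depends only on (n - 1) mod 5. (1748 - 1) mod 5 = 2, so b(1748) = b(3) = 36.

36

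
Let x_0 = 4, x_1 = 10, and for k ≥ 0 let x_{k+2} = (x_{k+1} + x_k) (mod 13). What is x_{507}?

Computing terms: x_0 = 4, x_1 = 10, x_2 = 1, x_3 = 11, x_4 = 12, x_5 = 10, x_6 = 9, x_7 = 6, x_8 = 2, x_9 = 8, x_{10} = 10, x_{11} = 5, x_{12} = 2, x_{13} = 7, x_{14} = 9, x_{15} = 3, x_{16} = 12, x_{17} = 2, x_{18} = 1, x_{19} = 3, x_{20} = 4, x_{21} = 7, x_{22} = 11, x_{23} = 5, x_{24} = 3, x_{25} = 8, x_{26} = 11, x_{27} = 6, x_{28} = 4, x_{29} = 10.
The sequence repeats with period 28.
(507 - 0) mod 28 = 3, so x_{507} = x_3 = 11.

11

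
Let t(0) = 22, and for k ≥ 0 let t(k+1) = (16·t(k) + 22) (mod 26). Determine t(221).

0

Computing terms: t(0) = 22,  t(1) = 10,  t(2) = 0,  t(3) = 22.
The sequence repeats with period 3.
(221 - 0) mod 3 = 2, so t(221) = t(2) = 0.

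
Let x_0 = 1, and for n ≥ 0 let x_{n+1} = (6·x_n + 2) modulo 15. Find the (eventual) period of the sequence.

5

We have x_0 = 1; x_1 = 8; x_2 = 5; x_3 = 2; x_4 = 14; x_5 = 11; x_6 = 8.
Since x_6 = x_1 = 8, the sequence is eventually periodic: after a pre-period of length 1 it cycles with period 5.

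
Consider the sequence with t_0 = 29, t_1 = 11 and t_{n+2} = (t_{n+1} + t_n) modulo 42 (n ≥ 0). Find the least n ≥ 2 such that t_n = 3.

t_0 = 29, t_1 = 11, t_2 = 40, t_3 = 9, t_4 = 7, t_5 = 16, t_6 = 23, t_7 = 39, t_8 = 20, t_9 = 17, t_{10} = 37, t_{11} = 12, t_{12} = 7, t_{13} = 19, t_{14} = 26, t_{15} = 3, t_{16} = 29, t_{17} = 32, t_{18} = 19, t_{19} = 9, t_{20} = 28, t_{21} = 37, t_{22} = 23, t_{23} = 18, t_{24} = 41, t_{25} = 17, t_{26} = 16, t_{27} = 33, t_{28} = 7, t_{29} = 40, t_{30} = 5, t_{31} = 3, t_{32} = 8, t_{33} = 11, t_{34} = 19, t_{35} = 30, t_{36} = 7, t_{37} = 37, t_{38} = 2, t_{39} = 39, t_{40} = 41, t_{41} = 38, t_{42} = 37, t_{43} = 33, t_{44} = 28, t_{45} = 19, t_{46} = 5, t_{47} = 24, t_{48} = 29, t_{49} = 11.
The sequence repeats with period 48.
The value 3 first appears (with n ≥ 2) at t_{15}.

15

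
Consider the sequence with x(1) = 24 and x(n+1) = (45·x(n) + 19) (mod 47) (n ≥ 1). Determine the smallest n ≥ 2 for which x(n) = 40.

We have x(1) = 24,  x(2) = 18,  x(3) = 30,  x(4) = 6,  x(5) = 7,  x(6) = 5,  x(7) = 9,  x(8) = 1,  x(9) = 17,  x(10) = 32,  x(11) = 2,  x(12) = 15,  x(13) = 36,  x(14) = 41,  x(15) = 31,  x(16) = 4,  x(17) = 11,  x(18) = 44,  x(19) = 25,  x(20) = 16,  x(21) = 34,  x(22) = 45,  x(23) = 23,  x(24) = 20,  x(25) = 26,  x(26) = 14,  x(27) = 38,  x(28) = 37,  x(29) = 39,  x(30) = 35,  x(31) = 43,  x(32) = 27,  x(33) = 12,  x(34) = 42,  x(35) = 29,  x(36) = 8,  x(37) = 3,  x(38) = 13,  x(39) = 40,  x(40) = 33,  x(41) = 0,  x(42) = 19,  x(43) = 28,  x(44) = 10,  x(45) = 46,  x(46) = 21,  x(47) = 24.
Since x(47) = x(1) = 24, the sequence is periodic with period 46.
The value 40 first appears (with n ≥ 2) at x(39).

39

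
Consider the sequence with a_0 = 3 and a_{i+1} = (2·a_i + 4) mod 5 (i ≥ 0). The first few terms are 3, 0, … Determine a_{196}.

Listing terms: a_0 = 3,  a_1 = 0,  a_2 = 4,  a_3 = 2,  a_4 = 3.
Since a_4 = a_0 = 3, the sequence is periodic with period 4.
(196 - 0) mod 4 = 0, so a_{196} = a_0 = 3.

3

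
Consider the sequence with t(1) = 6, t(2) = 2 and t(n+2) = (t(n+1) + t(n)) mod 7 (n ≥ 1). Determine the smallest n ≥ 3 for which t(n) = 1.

Computing terms: t(1) = 6, t(2) = 2, t(3) = 1, t(4) = 3, t(5) = 4, t(6) = 0, t(7) = 4, t(8) = 4, t(9) = 1, t(10) = 5, t(11) = 6, t(12) = 4, t(13) = 3, t(14) = 0, t(15) = 3, t(16) = 3, t(17) = 6, t(18) = 2.
The sequence repeats with period 16.
The value 1 first appears (with n ≥ 3) at t(3).

3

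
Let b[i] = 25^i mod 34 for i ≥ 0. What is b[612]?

33

b[0] = 1, b[1] = 25, b[2] = 13, b[3] = 19, b[4] = 33, b[5] = 9, b[6] = 21, b[7] = 15, b[8] = 1.
The sequence repeats with period 8.
So b[612] = b[0 + ((612-0) mod 8)] = b[4] = 33.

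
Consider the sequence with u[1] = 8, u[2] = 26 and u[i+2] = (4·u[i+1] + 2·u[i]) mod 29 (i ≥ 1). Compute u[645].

8

We have u[1] = 8; u[2] = 26; u[3] = 4; u[4] = 10; u[5] = 19; u[6] = 9; u[7] = 16; u[8] = 24; u[9] = 12; u[10] = 9; u[11] = 2; u[12] = 26; u[13] = 21; u[14] = 20; u[15] = 6; u[16] = 6; u[17] = 7; u[18] = 11; u[19] = 0; u[20] = 22; u[21] = 1; u[22] = 19; u[23] = 20; u[24] = 2; u[25] = 19; u[26] = 22; u[27] = 10; u[28] = 26; u[29] = 8; u[30] = 26.
Since (u[29], u[30]) = (u[1], u[2]) = (8, 26) (two consecutive terms determine the rest), the sequence is periodic with period 28.
So u[645] = u[1 + ((645-1) mod 28)] = u[1] = 8.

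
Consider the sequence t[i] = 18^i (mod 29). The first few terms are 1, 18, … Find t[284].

t[0] = 1,  t[1] = 18,  t[2] = 5,  t[3] = 3,  t[4] = 25,  t[5] = 15,  t[6] = 9,  t[7] = 17,  t[8] = 16,  t[9] = 27,  t[10] = 22,  t[11] = 19,  t[12] = 23,  t[13] = 8,  t[14] = 28,  t[15] = 11,  t[16] = 24,  t[17] = 26,  t[18] = 4,  t[19] = 14,  t[20] = 20,  t[21] = 12,  t[22] = 13,  t[23] = 2,  t[24] = 7,  t[25] = 10,  t[26] = 6,  t[27] = 21,  t[28] = 1.
Since t[28] = t[0] = 1, the sequence is periodic with period 28.
(284 - 0) mod 28 = 4, so t[284] = t[4] = 25.

25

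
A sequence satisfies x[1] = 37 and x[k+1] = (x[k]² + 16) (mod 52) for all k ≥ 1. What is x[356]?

x[1] = 37,  x[2] = 33,  x[3] = 13,  x[4] = 29,  x[5] = 25,  x[6] = 17,  x[7] = 45,  x[8] = 13.
Since x[8] = x[3] = 13, the sequence is eventually periodic: after a pre-period of length 2 it cycles with period 5.
For k ≥ 3, x[k] depends only on (k - 3) mod 5. (356 - 3) mod 5 = 3, so x[356] = x[6] = 17.

17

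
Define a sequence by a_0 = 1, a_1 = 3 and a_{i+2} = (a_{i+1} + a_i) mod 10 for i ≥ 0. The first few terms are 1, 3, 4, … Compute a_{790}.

9

We have a_0 = 1; a_1 = 3; a_2 = 4; a_3 = 7; a_4 = 1; a_5 = 8; a_6 = 9; a_7 = 7; a_8 = 6; a_9 = 3; a_{10} = 9; a_{11} = 2; a_{12} = 1; a_{13} = 3.
The sequence repeats with period 12.
So a_{790} = a_{0 + ((790-0) mod 12)} = a_{10} = 9.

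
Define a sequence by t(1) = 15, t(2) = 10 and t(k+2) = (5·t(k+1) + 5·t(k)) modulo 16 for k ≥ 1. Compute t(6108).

We have t(1) = 15,  t(2) = 10,  t(3) = 13,  t(4) = 3,  t(5) = 0,  t(6) = 15,  t(7) = 11,  t(8) = 2,  t(9) = 1,  t(10) = 15,  t(11) = 0,  t(12) = 11,  t(13) = 7,  t(14) = 10,  t(15) = 5,  t(16) = 11,  t(17) = 0,  t(18) = 7,  t(19) = 3,  t(20) = 2,  t(21) = 9,  t(22) = 7,  t(23) = 0,  t(24) = 3,  t(25) = 15,  t(26) = 10.
The sequence repeats with period 24.
(6108 - 1) mod 24 = 11, so t(6108) = t(12) = 11.

11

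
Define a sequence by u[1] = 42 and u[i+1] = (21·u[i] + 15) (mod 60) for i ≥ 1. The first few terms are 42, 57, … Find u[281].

u[1] = 42, u[2] = 57, u[3] = 12, u[4] = 27, u[5] = 42.
Since u[5] = u[1] = 42, the sequence is periodic with period 4.
(281 - 1) mod 4 = 0, so u[281] = u[1] = 42.

42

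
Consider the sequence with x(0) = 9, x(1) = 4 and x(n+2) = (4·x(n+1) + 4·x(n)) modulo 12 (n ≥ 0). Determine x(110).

8

Computing terms: x(0) = 9,  x(1) = 4,  x(2) = 4,  x(3) = 8,  x(4) = 0,  x(5) = 8,  x(6) = 8,  x(7) = 4,  x(8) = 0,  x(9) = 4,  x(10) = 4.
Since (x(9), x(10)) = (x(1), x(2)) = (4, 4) (two consecutive terms determine the rest), the sequence is eventually periodic: after a pre-period of length 1 it cycles with period 8.
For n ≥ 1, x(n) depends only on (n - 1) mod 8. (110 - 1) mod 8 = 5, so x(110) = x(6) = 8.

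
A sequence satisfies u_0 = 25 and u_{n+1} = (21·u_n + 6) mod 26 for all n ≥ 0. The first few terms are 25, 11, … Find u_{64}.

We have u_0 = 25, u_1 = 11, u_2 = 3, u_3 = 17, u_4 = 25.
Since u_4 = u_0 = 25, the sequence is periodic with period 4.
(64 - 0) mod 4 = 0, so u_{64} = u_0 = 25.

25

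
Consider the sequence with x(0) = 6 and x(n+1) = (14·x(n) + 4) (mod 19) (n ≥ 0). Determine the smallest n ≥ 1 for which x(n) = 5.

13

x(0) = 6; x(1) = 12; x(2) = 1; x(3) = 18; x(4) = 9; x(5) = 16; x(6) = 0; x(7) = 4; x(8) = 3; x(9) = 8; x(10) = 2; x(11) = 13; x(12) = 15; x(13) = 5; x(14) = 17; x(15) = 14; x(16) = 10; x(17) = 11; x(18) = 6.
The sequence repeats with period 18.
The value 5 first appears (with n ≥ 1) at x(13).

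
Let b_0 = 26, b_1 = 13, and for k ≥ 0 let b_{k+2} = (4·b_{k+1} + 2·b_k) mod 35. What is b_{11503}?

7

We have b_0 = 26; b_1 = 13; b_2 = 34; b_3 = 22; b_4 = 16; b_5 = 3; b_6 = 9; b_7 = 7; b_8 = 11; b_9 = 23; b_{10} = 9; b_{11} = 12; b_{12} = 31; b_{13} = 8; b_{14} = 24; b_{15} = 7; b_{16} = 6; b_{17} = 3; b_{18} = 24; b_{19} = 32; b_{20} = 1; b_{21} = 33; b_{22} = 29; b_{23} = 7; b_{24} = 16; b_{25} = 8; b_{26} = 29; b_{27} = 27; b_{28} = 26; b_{29} = 18; b_{30} = 19; b_{31} = 7; b_{32} = 31; b_{33} = 33; b_{34} = 19; b_{35} = 2; b_{36} = 11; b_{37} = 13; b_{38} = 4; b_{39} = 7; b_{40} = 1; b_{41} = 18; b_{42} = 4; b_{43} = 17; b_{44} = 6; b_{45} = 23; b_{46} = 34; b_{47} = 7; b_{48} = 26; b_{49} = 13.
The sequence repeats with period 48.
So b_{11503} = b_{0 + ((11503-0) mod 48)} = b_{31} = 7.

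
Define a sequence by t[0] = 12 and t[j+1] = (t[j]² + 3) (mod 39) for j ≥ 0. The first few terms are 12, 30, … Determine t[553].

We have t[0] = 12, t[1] = 30, t[2] = 6, t[3] = 0, t[4] = 3, t[5] = 12.
The sequence repeats with period 5.
(553 - 0) mod 5 = 3, so t[553] = t[3] = 0.

0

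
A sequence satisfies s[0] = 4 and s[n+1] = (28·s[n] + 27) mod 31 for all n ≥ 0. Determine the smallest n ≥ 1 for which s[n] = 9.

9

Listing terms: s[0] = 4; s[1] = 15; s[2] = 13; s[3] = 19; s[4] = 1; s[5] = 24; s[6] = 17; s[7] = 7; s[8] = 6; s[9] = 9; s[10] = 0; s[11] = 27; s[12] = 8; s[13] = 3; s[14] = 18; s[15] = 4.
The sequence repeats with period 15.
The value 9 first appears (with n ≥ 1) at s[9].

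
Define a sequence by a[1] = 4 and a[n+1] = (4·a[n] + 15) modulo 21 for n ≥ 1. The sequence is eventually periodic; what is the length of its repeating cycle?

Computing terms: a[1] = 4,  a[2] = 10,  a[3] = 13,  a[4] = 4.
Since a[4] = a[1] = 4, the sequence is periodic with period 3.

3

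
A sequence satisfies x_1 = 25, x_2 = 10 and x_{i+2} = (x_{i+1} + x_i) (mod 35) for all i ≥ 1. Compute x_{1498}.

Listing terms: x_1 = 25; x_2 = 10; x_3 = 0; x_4 = 10; x_5 = 10; x_6 = 20; x_7 = 30; x_8 = 15; x_9 = 10; x_{10} = 25; x_{11} = 0; x_{12} = 25; x_{13} = 25; x_{14} = 15; x_{15} = 5; x_{16} = 20; x_{17} = 25; x_{18} = 10.
The sequence repeats with period 16.
(1498 - 1) mod 16 = 9, so x_{1498} = x_{10} = 25.

25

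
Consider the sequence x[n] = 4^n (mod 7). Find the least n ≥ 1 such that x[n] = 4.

1

We have x[0] = 1, x[1] = 4, x[2] = 2, x[3] = 1.
The sequence repeats with period 3.
The value 4 first appears (with n ≥ 1) at x[1].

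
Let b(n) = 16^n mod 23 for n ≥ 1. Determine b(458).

We have b(1) = 16; b(2) = 3; b(3) = 2; b(4) = 9; b(5) = 6; b(6) = 4; b(7) = 18; b(8) = 12; b(9) = 8; b(10) = 13; b(11) = 1; b(12) = 16.
The sequence repeats with period 11.
So b(458) = b(1 + ((458-1) mod 11)) = b(7) = 18.

18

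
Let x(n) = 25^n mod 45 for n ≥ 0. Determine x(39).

10

x(0) = 1,  x(1) = 25,  x(2) = 40,  x(3) = 10,  x(4) = 25.
Since x(4) = x(1) = 25, the sequence is eventually periodic: after a pre-period of length 1 it cycles with period 3.
For n ≥ 1, x(n) depends only on (n - 1) mod 3. (39 - 1) mod 3 = 2, so x(39) = x(3) = 10.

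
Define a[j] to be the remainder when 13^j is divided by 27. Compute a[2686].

a[0] = 1,  a[1] = 13,  a[2] = 7,  a[3] = 10,  a[4] = 22,  a[5] = 16,  a[6] = 19,  a[7] = 4,  a[8] = 25,  a[9] = 1.
The sequence repeats with period 9.
So a[2686] = a[0 + ((2686-0) mod 9)] = a[4] = 22.

22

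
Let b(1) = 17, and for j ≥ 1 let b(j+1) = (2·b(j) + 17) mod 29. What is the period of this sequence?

28

Listing terms: b(1) = 17, b(2) = 22, b(3) = 3, b(4) = 23, b(5) = 5, b(6) = 27, b(7) = 13, b(8) = 14, b(9) = 16, b(10) = 20, b(11) = 28, b(12) = 15, b(13) = 18, b(14) = 24, b(15) = 7, b(16) = 2, b(17) = 21, b(18) = 1, b(19) = 19, b(20) = 26, b(21) = 11, b(22) = 10, b(23) = 8, b(24) = 4, b(25) = 25, b(26) = 9, b(27) = 6, b(28) = 0, b(29) = 17.
Since b(29) = b(1) = 17, the sequence is periodic with period 28.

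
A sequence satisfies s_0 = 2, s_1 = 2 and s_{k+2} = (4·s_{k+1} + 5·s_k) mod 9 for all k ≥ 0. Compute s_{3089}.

Listing terms: s_0 = 2, s_1 = 2, s_2 = 0, s_3 = 1, s_4 = 4, s_5 = 3, s_6 = 5, s_7 = 8, s_8 = 3, s_9 = 7, s_{10} = 7, s_{11} = 0, s_{12} = 8, s_{13} = 5, s_{14} = 6, s_{15} = 4, s_{16} = 1, s_{17} = 6, s_{18} = 2, s_{19} = 2.
Since (s_{18}, s_{19}) = (s_0, s_1) = (2, 2) (two consecutive terms determine the rest), the sequence is periodic with period 18.
So s_{3089} = s_{0 + ((3089-0) mod 18)} = s_{11} = 0.

0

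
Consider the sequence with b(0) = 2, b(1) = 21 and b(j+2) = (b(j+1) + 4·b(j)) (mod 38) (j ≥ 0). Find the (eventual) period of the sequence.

18

b(0) = 2,  b(1) = 21,  b(2) = 29,  b(3) = 37,  b(4) = 1,  b(5) = 35,  b(6) = 1,  b(7) = 27,  b(8) = 31,  b(9) = 25,  b(10) = 35,  b(11) = 21,  b(12) = 9,  b(13) = 17,  b(14) = 15,  b(15) = 7,  b(16) = 29,  b(17) = 19,  b(18) = 21,  b(19) = 21,  b(20) = 29.
Since (b(19), b(20)) = (b(1), b(2)) = (21, 29) (two consecutive terms determine the rest), the sequence is eventually periodic: after a pre-period of length 1 it cycles with period 18.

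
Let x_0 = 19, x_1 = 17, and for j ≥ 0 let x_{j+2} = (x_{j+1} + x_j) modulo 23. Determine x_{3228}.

22

We have x_0 = 19,  x_1 = 17,  x_2 = 13,  x_3 = 7,  x_4 = 20,  x_5 = 4,  x_6 = 1,  x_7 = 5,  x_8 = 6,  x_9 = 11,  x_{10} = 17,  x_{11} = 5,  x_{12} = 22,  x_{13} = 4,  x_{14} = 3,  x_{15} = 7,  x_{16} = 10,  x_{17} = 17,  x_{18} = 4,  x_{19} = 21,  x_{20} = 2,  x_{21} = 0,  x_{22} = 2,  x_{23} = 2,  x_{24} = 4,  x_{25} = 6,  x_{26} = 10,  x_{27} = 16,  x_{28} = 3,  x_{29} = 19,  x_{30} = 22,  x_{31} = 18,  x_{32} = 17,  x_{33} = 12,  x_{34} = 6,  x_{35} = 18,  x_{36} = 1,  x_{37} = 19,  x_{38} = 20,  x_{39} = 16,  x_{40} = 13,  x_{41} = 6,  x_{42} = 19,  x_{43} = 2,  x_{44} = 21,  x_{45} = 0,  x_{46} = 21,  x_{47} = 21,  x_{48} = 19,  x_{49} = 17.
The sequence repeats with period 48.
So x_{3228} = x_{0 + ((3228-0) mod 48)} = x_{12} = 22.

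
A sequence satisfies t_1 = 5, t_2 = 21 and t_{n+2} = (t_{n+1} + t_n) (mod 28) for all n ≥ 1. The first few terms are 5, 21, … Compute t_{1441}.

t_1 = 5; t_2 = 21; t_3 = 26; t_4 = 19; t_5 = 17; t_6 = 8; t_7 = 25; t_8 = 5; t_9 = 2; t_{10} = 7; t_{11} = 9; t_{12} = 16; t_{13} = 25; t_{14} = 13; t_{15} = 10; t_{16} = 23; t_{17} = 5; t_{18} = 0; t_{19} = 5; t_{20} = 5; t_{21} = 10; t_{22} = 15; t_{23} = 25; t_{24} = 12; t_{25} = 9; t_{26} = 21; t_{27} = 2; t_{28} = 23; t_{29} = 25; t_{30} = 20; t_{31} = 17; t_{32} = 9; t_{33} = 26; t_{34} = 7; t_{35} = 5; t_{36} = 12; t_{37} = 17; t_{38} = 1; t_{39} = 18; t_{40} = 19; t_{41} = 9; t_{42} = 0; t_{43} = 9; t_{44} = 9; t_{45} = 18; t_{46} = 27; t_{47} = 17; t_{48} = 16; t_{49} = 5; t_{50} = 21.
Since (t_{49}, t_{50}) = (t_1, t_2) = (5, 21) (two consecutive terms determine the rest), the sequence is periodic with period 48.
So t_{1441} = t_{1 + ((1441-1) mod 48)} = t_1 = 5.

5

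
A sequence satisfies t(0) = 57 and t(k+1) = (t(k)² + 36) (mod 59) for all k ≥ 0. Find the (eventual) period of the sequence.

3

Listing terms: t(0) = 57, t(1) = 40, t(2) = 43, t(3) = 56, t(4) = 45, t(5) = 55, t(6) = 52, t(7) = 26, t(8) = 4, t(9) = 52.
Since t(9) = t(6) = 52, the sequence is eventually periodic: after a pre-period of length 6 it cycles with period 3.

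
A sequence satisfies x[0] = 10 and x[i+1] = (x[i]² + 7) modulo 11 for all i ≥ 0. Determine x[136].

8

Listing terms: x[0] = 10; x[1] = 8; x[2] = 5; x[3] = 10.
Since x[3] = x[0] = 10, the sequence is periodic with period 3.
(136 - 0) mod 3 = 1, so x[136] = x[1] = 8.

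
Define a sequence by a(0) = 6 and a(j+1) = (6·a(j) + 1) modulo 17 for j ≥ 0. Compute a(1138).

2

a(0) = 6, a(1) = 3, a(2) = 2, a(3) = 13, a(4) = 11, a(5) = 16, a(6) = 12, a(7) = 5, a(8) = 14, a(9) = 0, a(10) = 1, a(11) = 7, a(12) = 9, a(13) = 4, a(14) = 8, a(15) = 15, a(16) = 6.
Since a(16) = a(0) = 6, the sequence is periodic with period 16.
So a(1138) = a(0 + ((1138-0) mod 16)) = a(2) = 2.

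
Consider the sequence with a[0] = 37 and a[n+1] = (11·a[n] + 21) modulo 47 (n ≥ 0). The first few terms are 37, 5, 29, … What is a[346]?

a[0] = 37, a[1] = 5, a[2] = 29, a[3] = 11, a[4] = 1, a[5] = 32, a[6] = 44, a[7] = 35, a[8] = 30, a[9] = 22, a[10] = 28, a[11] = 0, a[12] = 21, a[13] = 17, a[14] = 20, a[15] = 6, a[16] = 40, a[17] = 38, a[18] = 16, a[19] = 9, a[20] = 26, a[21] = 25, a[22] = 14, a[23] = 34, a[24] = 19, a[25] = 42, a[26] = 13, a[27] = 23, a[28] = 39, a[29] = 27, a[30] = 36, a[31] = 41, a[32] = 2, a[33] = 43, a[34] = 24, a[35] = 3, a[36] = 7, a[37] = 4, a[38] = 18, a[39] = 31, a[40] = 33, a[41] = 8, a[42] = 15, a[43] = 45, a[44] = 46, a[45] = 10, a[46] = 37.
The sequence repeats with period 46.
(346 - 0) mod 46 = 24, so a[346] = a[24] = 19.

19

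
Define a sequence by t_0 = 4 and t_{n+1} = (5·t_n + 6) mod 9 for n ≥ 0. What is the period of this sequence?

Listing terms: t_0 = 4; t_1 = 8; t_2 = 1; t_3 = 2; t_4 = 7; t_5 = 5; t_6 = 4.
Since t_6 = t_0 = 4, the sequence is periodic with period 6.

6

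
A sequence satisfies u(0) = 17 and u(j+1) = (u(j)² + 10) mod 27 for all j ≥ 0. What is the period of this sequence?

We have u(0) = 17; u(1) = 2; u(2) = 14; u(3) = 17.
Since u(3) = u(0) = 17, the sequence is periodic with period 3.

3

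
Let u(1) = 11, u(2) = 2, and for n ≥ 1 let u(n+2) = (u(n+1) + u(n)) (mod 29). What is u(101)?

13

u(1) = 11,  u(2) = 2,  u(3) = 13,  u(4) = 15,  u(5) = 28,  u(6) = 14,  u(7) = 13,  u(8) = 27,  u(9) = 11,  u(10) = 9,  u(11) = 20,  u(12) = 0,  u(13) = 20,  u(14) = 20,  u(15) = 11,  u(16) = 2.
The sequence repeats with period 14.
So u(101) = u(1 + ((101-1) mod 14)) = u(3) = 13.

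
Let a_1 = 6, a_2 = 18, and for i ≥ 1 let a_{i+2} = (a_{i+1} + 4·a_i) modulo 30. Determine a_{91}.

a_1 = 6, a_2 = 18, a_3 = 12, a_4 = 24, a_5 = 12, a_6 = 18, a_7 = 6, a_8 = 18.
Since (a_7, a_8) = (a_1, a_2) = (6, 18) (two consecutive terms determine the rest), the sequence is periodic with period 6.
So a_{91} = a_{1 + ((91-1) mod 6)} = a_1 = 6.

6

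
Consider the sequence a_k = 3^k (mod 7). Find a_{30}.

1

Listing terms: a_0 = 1; a_1 = 3; a_2 = 2; a_3 = 6; a_4 = 4; a_5 = 5; a_6 = 1.
Since a_6 = a_0 = 1, the sequence is periodic with period 6.
(30 - 0) mod 6 = 0, so a_{30} = a_0 = 1.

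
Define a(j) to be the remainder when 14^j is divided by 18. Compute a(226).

4

a(1) = 14; a(2) = 16; a(3) = 8; a(4) = 4; a(5) = 2; a(6) = 10; a(7) = 14.
The sequence repeats with period 6.
So a(226) = a(1 + ((226-1) mod 6)) = a(4) = 4.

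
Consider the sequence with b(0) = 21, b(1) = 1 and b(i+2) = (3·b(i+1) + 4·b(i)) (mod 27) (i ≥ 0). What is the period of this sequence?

Listing terms: b(0) = 21; b(1) = 1; b(2) = 6; b(3) = 22; b(4) = 9; b(5) = 7; b(6) = 3; b(7) = 10; b(8) = 15; b(9) = 4; b(10) = 18; b(11) = 16; b(12) = 12; b(13) = 19; b(14) = 24; b(15) = 13; b(16) = 0; b(17) = 25; b(18) = 21; b(19) = 1.
The sequence repeats with period 18.

18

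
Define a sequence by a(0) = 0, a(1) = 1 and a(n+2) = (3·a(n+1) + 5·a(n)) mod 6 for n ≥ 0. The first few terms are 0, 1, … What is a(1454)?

We have a(0) = 0,  a(1) = 1,  a(2) = 3,  a(3) = 2,  a(4) = 3,  a(5) = 1,  a(6) = 0,  a(7) = 5,  a(8) = 3,  a(9) = 4,  a(10) = 3,  a(11) = 5,  a(12) = 0,  a(13) = 1.
Since (a(12), a(13)) = (a(0), a(1)) = (0, 1) (two consecutive terms determine the rest), the sequence is periodic with period 12.
So a(1454) = a(0 + ((1454-0) mod 12)) = a(2) = 3.

3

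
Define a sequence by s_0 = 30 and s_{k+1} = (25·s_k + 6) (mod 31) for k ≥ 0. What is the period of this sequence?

3

Listing terms: s_0 = 30,  s_1 = 12,  s_2 = 27,  s_3 = 30.
Since s_3 = s_0 = 30, the sequence is periodic with period 3.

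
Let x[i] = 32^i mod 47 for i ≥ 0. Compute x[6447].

We have x[0] = 1, x[1] = 32, x[2] = 37, x[3] = 9, x[4] = 6, x[5] = 4, x[6] = 34, x[7] = 7, x[8] = 36, x[9] = 24, x[10] = 16, x[11] = 42, x[12] = 28, x[13] = 3, x[14] = 2, x[15] = 17, x[16] = 27, x[17] = 18, x[18] = 12, x[19] = 8, x[20] = 21, x[21] = 14, x[22] = 25, x[23] = 1.
The sequence repeats with period 23.
So x[6447] = x[0 + ((6447-0) mod 23)] = x[7] = 7.

7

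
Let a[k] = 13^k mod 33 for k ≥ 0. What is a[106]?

Computing terms: a[0] = 1,  a[1] = 13,  a[2] = 4,  a[3] = 19,  a[4] = 16,  a[5] = 10,  a[6] = 31,  a[7] = 7,  a[8] = 25,  a[9] = 28,  a[10] = 1.
Since a[10] = a[0] = 1, the sequence is periodic with period 10.
(106 - 0) mod 10 = 6, so a[106] = a[6] = 31.

31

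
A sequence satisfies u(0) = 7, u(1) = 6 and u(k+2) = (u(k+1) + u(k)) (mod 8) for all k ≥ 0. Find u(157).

6

u(0) = 7, u(1) = 6, u(2) = 5, u(3) = 3, u(4) = 0, u(5) = 3, u(6) = 3, u(7) = 6, u(8) = 1, u(9) = 7, u(10) = 0, u(11) = 7, u(12) = 7, u(13) = 6.
Since (u(12), u(13)) = (u(0), u(1)) = (7, 6) (two consecutive terms determine the rest), the sequence is periodic with period 12.
(157 - 0) mod 12 = 1, so u(157) = u(1) = 6.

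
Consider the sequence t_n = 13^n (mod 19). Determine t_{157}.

t_1 = 13; t_2 = 17; t_3 = 12; t_4 = 4; t_5 = 14; t_6 = 11; t_7 = 10; t_8 = 16; t_9 = 18; t_{10} = 6; t_{11} = 2; t_{12} = 7; t_{13} = 15; t_{14} = 5; t_{15} = 8; t_{16} = 9; t_{17} = 3; t_{18} = 1; t_{19} = 13.
Since t_{19} = t_1 = 13, the sequence is periodic with period 18.
(157 - 1) mod 18 = 12, so t_{157} = t_{13} = 15.

15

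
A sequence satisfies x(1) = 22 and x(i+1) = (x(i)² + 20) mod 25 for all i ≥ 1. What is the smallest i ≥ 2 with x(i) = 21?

Listing terms: x(1) = 22; x(2) = 4; x(3) = 11; x(4) = 16; x(5) = 1; x(6) = 21; x(7) = 11.
Since x(7) = x(3) = 11, the sequence is eventually periodic: after a pre-period of length 2 it cycles with period 4.
The value 21 first appears (with i ≥ 2) at x(6).

6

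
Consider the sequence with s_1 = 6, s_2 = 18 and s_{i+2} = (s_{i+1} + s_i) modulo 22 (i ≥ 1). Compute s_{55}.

Listing terms: s_1 = 6, s_2 = 18, s_3 = 2, s_4 = 20, s_5 = 0, s_6 = 20, s_7 = 20, s_8 = 18, s_9 = 16, s_{10} = 12, s_{11} = 6, s_{12} = 18.
Since (s_{11}, s_{12}) = (s_1, s_2) = (6, 18) (two consecutive terms determine the rest), the sequence is periodic with period 10.
So s_{55} = s_{1 + ((55-1) mod 10)} = s_5 = 0.

0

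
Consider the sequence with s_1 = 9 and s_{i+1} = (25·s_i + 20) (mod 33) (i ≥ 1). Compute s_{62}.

Listing terms: s_1 = 9,  s_2 = 14,  s_3 = 7,  s_4 = 30,  s_5 = 11,  s_6 = 31,  s_7 = 3,  s_8 = 29,  s_9 = 19,  s_{10} = 0,  s_{11} = 20,  s_{12} = 25,  s_{13} = 18,  s_{14} = 8,  s_{15} = 22,  s_{16} = 9.
The sequence repeats with period 15.
(62 - 1) mod 15 = 1, so s_{62} = s_2 = 14.

14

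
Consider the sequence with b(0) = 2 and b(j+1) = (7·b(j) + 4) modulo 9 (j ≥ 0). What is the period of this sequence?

9

We have b(0) = 2, b(1) = 0, b(2) = 4, b(3) = 5, b(4) = 3, b(5) = 7, b(6) = 8, b(7) = 6, b(8) = 1, b(9) = 2.
Since b(9) = b(0) = 2, the sequence is periodic with period 9.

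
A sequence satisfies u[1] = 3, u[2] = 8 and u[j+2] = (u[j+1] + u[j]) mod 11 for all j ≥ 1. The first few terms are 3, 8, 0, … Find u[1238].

7

u[1] = 3, u[2] = 8, u[3] = 0, u[4] = 8, u[5] = 8, u[6] = 5, u[7] = 2, u[8] = 7, u[9] = 9, u[10] = 5, u[11] = 3, u[12] = 8.
Since (u[11], u[12]) = (u[1], u[2]) = (3, 8) (two consecutive terms determine the rest), the sequence is periodic with period 10.
So u[1238] = u[1 + ((1238-1) mod 10)] = u[8] = 7.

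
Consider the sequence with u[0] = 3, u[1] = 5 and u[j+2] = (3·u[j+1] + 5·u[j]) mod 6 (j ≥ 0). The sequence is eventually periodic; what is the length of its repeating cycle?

Listing terms: u[0] = 3,  u[1] = 5,  u[2] = 0,  u[3] = 1,  u[4] = 3,  u[5] = 2,  u[6] = 3,  u[7] = 1,  u[8] = 0,  u[9] = 5,  u[10] = 3,  u[11] = 4,  u[12] = 3,  u[13] = 5.
The sequence repeats with period 12.

12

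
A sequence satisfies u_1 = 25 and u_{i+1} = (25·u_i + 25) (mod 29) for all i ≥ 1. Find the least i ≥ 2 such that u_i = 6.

3

We have u_1 = 25, u_2 = 12, u_3 = 6, u_4 = 1, u_5 = 21, u_6 = 28, u_7 = 0, u_8 = 25.
The sequence repeats with period 7.
The value 6 first appears (with i ≥ 2) at u_3.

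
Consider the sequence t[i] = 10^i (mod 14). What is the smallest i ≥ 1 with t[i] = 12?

5

t[0] = 1; t[1] = 10; t[2] = 2; t[3] = 6; t[4] = 4; t[5] = 12; t[6] = 8; t[7] = 10.
Since t[7] = t[1] = 10, the sequence is eventually periodic: after a pre-period of length 1 it cycles with period 6.
The value 12 first appears (with i ≥ 1) at t[5].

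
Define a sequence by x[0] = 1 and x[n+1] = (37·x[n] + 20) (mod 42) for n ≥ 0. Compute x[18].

x[0] = 1, x[1] = 15, x[2] = 29, x[3] = 1.
The sequence repeats with period 3.
(18 - 0) mod 3 = 0, so x[18] = x[0] = 1.

1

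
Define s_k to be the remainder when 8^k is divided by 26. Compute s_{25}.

Computing terms: s_0 = 1, s_1 = 8, s_2 = 12, s_3 = 18, s_4 = 14, s_5 = 8.
Since s_5 = s_1 = 8, the sequence is eventually periodic: after a pre-period of length 1 it cycles with period 4.
For k ≥ 1, s_k depends only on (k - 1) mod 4. (25 - 1) mod 4 = 0, so s_{25} = s_1 = 8.

8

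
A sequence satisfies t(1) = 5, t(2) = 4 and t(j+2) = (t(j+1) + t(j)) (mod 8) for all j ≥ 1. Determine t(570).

Computing terms: t(1) = 5; t(2) = 4; t(3) = 1; t(4) = 5; t(5) = 6; t(6) = 3; t(7) = 1; t(8) = 4; t(9) = 5; t(10) = 1; t(11) = 6; t(12) = 7; t(13) = 5; t(14) = 4.
Since (t(13), t(14)) = (t(1), t(2)) = (5, 4) (two consecutive terms determine the rest), the sequence is periodic with period 12.
So t(570) = t(1 + ((570-1) mod 12)) = t(6) = 3.

3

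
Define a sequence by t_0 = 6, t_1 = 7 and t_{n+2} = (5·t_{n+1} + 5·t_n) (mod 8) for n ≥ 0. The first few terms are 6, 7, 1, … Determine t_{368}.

5

We have t_0 = 6,  t_1 = 7,  t_2 = 1,  t_3 = 0,  t_4 = 5,  t_5 = 1,  t_6 = 6,  t_7 = 3,  t_8 = 5,  t_9 = 0,  t_{10} = 1,  t_{11} = 5,  t_{12} = 6,  t_{13} = 7.
The sequence repeats with period 12.
So t_{368} = t_{0 + ((368-0) mod 12)} = t_8 = 5.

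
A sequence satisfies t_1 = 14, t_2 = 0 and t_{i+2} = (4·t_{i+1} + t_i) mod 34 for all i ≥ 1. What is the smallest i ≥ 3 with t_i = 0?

5

Computing terms: t_1 = 14,  t_2 = 0,  t_3 = 14,  t_4 = 22,  t_5 = 0,  t_6 = 22,  t_7 = 20,  t_8 = 0,  t_9 = 20,  t_{10} = 12,  t_{11} = 0,  t_{12} = 12,  t_{13} = 14,  t_{14} = 0.
The sequence repeats with period 12.
The value 0 first appears (with i ≥ 3) at t_5.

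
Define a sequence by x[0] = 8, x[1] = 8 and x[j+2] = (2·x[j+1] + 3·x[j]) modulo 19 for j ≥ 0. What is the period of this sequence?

18

Listing terms: x[0] = 8; x[1] = 8; x[2] = 2; x[3] = 9; x[4] = 5; x[5] = 18; x[6] = 13; x[7] = 4; x[8] = 9; x[9] = 11; x[10] = 11; x[11] = 17; x[12] = 10; x[13] = 14; x[14] = 1; x[15] = 6; x[16] = 15; x[17] = 10; x[18] = 8; x[19] = 8.
Since (x[18], x[19]) = (x[0], x[1]) = (8, 8) (two consecutive terms determine the rest), the sequence is periodic with period 18.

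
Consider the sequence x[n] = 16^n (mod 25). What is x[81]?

We have x[0] = 1, x[1] = 16, x[2] = 6, x[3] = 21, x[4] = 11, x[5] = 1.
The sequence repeats with period 5.
(81 - 0) mod 5 = 1, so x[81] = x[1] = 16.

16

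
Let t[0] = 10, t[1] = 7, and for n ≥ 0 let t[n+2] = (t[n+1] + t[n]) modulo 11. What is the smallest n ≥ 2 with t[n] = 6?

2

Computing terms: t[0] = 10,  t[1] = 7,  t[2] = 6,  t[3] = 2,  t[4] = 8,  t[5] = 10,  t[6] = 7.
Since (t[5], t[6]) = (t[0], t[1]) = (10, 7) (two consecutive terms determine the rest), the sequence is periodic with period 5.
The value 6 first appears (with n ≥ 2) at t[2].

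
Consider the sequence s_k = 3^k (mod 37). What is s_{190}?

Computing terms: s_1 = 3,  s_2 = 9,  s_3 = 27,  s_4 = 7,  s_5 = 21,  s_6 = 26,  s_7 = 4,  s_8 = 12,  s_9 = 36,  s_{10} = 34,  s_{11} = 28,  s_{12} = 10,  s_{13} = 30,  s_{14} = 16,  s_{15} = 11,  s_{16} = 33,  s_{17} = 25,  s_{18} = 1,  s_{19} = 3.
Since s_{19} = s_1 = 3, the sequence is periodic with period 18.
(190 - 1) mod 18 = 9, so s_{190} = s_{10} = 34.

34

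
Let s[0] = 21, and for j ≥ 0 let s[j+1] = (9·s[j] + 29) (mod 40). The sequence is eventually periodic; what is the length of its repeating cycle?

8

s[0] = 21; s[1] = 18; s[2] = 31; s[3] = 28; s[4] = 1; s[5] = 38; s[6] = 11; s[7] = 8; s[8] = 21.
The sequence repeats with period 8.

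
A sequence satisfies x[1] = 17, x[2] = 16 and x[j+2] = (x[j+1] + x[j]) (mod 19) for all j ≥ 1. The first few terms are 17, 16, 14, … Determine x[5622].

17

x[1] = 17,  x[2] = 16,  x[3] = 14,  x[4] = 11,  x[5] = 6,  x[6] = 17,  x[7] = 4,  x[8] = 2,  x[9] = 6,  x[10] = 8,  x[11] = 14,  x[12] = 3,  x[13] = 17,  x[14] = 1,  x[15] = 18,  x[16] = 0,  x[17] = 18,  x[18] = 18,  x[19] = 17,  x[20] = 16.
Since (x[19], x[20]) = (x[1], x[2]) = (17, 16) (two consecutive terms determine the rest), the sequence is periodic with period 18.
So x[5622] = x[1 + ((5622-1) mod 18)] = x[6] = 17.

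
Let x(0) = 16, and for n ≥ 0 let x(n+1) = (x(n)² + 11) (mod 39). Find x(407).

We have x(0) = 16, x(1) = 33, x(2) = 8, x(3) = 36, x(4) = 20, x(5) = 21, x(6) = 23, x(7) = 33.
Since x(7) = x(1) = 33, the sequence is eventually periodic: after a pre-period of length 1 it cycles with period 6.
For n ≥ 1, x(n) depends only on (n - 1) mod 6. (407 - 1) mod 6 = 4, so x(407) = x(5) = 21.

21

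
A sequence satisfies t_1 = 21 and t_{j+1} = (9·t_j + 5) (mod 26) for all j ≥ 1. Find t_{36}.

22

We have t_1 = 21,  t_2 = 12,  t_3 = 9,  t_4 = 8,  t_5 = 25,  t_6 = 22,  t_7 = 21.
The sequence repeats with period 6.
So t_{36} = t_{1 + ((36-1) mod 6)} = t_6 = 22.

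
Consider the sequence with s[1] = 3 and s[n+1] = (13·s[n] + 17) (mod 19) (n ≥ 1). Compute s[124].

s[1] = 3, s[2] = 18, s[3] = 4, s[4] = 12, s[5] = 2, s[6] = 5, s[7] = 6, s[8] = 0, s[9] = 17, s[10] = 10, s[11] = 14, s[12] = 9, s[13] = 1, s[14] = 11, s[15] = 8, s[16] = 7, s[17] = 13, s[18] = 15, s[19] = 3.
Since s[19] = s[1] = 3, the sequence is periodic with period 18.
So s[124] = s[1 + ((124-1) mod 18)] = s[16] = 7.

7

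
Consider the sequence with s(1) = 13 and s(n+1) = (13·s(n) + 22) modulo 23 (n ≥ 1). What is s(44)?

17

Listing terms: s(1) = 13, s(2) = 7, s(3) = 21, s(4) = 19, s(5) = 16, s(6) = 0, s(7) = 22, s(8) = 9, s(9) = 1, s(10) = 12, s(11) = 17, s(12) = 13.
Since s(12) = s(1) = 13, the sequence is periodic with period 11.
So s(44) = s(1 + ((44-1) mod 11)) = s(11) = 17.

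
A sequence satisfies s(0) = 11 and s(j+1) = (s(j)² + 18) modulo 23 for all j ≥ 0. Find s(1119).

11

Listing terms: s(0) = 11; s(1) = 1; s(2) = 19; s(3) = 11.
Since s(3) = s(0) = 11, the sequence is periodic with period 3.
So s(1119) = s(0 + ((1119-0) mod 3)) = s(0) = 11.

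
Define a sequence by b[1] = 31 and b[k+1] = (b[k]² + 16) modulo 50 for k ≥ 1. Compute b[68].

We have b[1] = 31, b[2] = 27, b[3] = 45, b[4] = 41, b[5] = 47, b[6] = 25, b[7] = 41.
Since b[7] = b[4] = 41, the sequence is eventually periodic: after a pre-period of length 3 it cycles with period 3.
For k ≥ 4, b[k] depends only on (k - 4) mod 3. (68 - 4) mod 3 = 1, so b[68] = b[5] = 47.

47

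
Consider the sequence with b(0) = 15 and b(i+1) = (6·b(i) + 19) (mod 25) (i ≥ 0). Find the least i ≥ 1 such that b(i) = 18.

7

Computing terms: b(0) = 15, b(1) = 9, b(2) = 23, b(3) = 7, b(4) = 11, b(5) = 10, b(6) = 4, b(7) = 18, b(8) = 2, b(9) = 6, b(10) = 5, b(11) = 24, b(12) = 13, b(13) = 22, b(14) = 1, b(15) = 0, b(16) = 19, b(17) = 8, b(18) = 17, b(19) = 21, b(20) = 20, b(21) = 14, b(22) = 3, b(23) = 12, b(24) = 16, b(25) = 15.
The sequence repeats with period 25.
The value 18 first appears (with i ≥ 1) at b(7).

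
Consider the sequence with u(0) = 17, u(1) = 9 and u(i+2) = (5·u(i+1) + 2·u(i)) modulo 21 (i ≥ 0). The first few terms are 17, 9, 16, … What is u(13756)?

We have u(0) = 17, u(1) = 9, u(2) = 16, u(3) = 14, u(4) = 18, u(5) = 13, u(6) = 17, u(7) = 6, u(8) = 1, u(9) = 17, u(10) = 3, u(11) = 7, u(12) = 20, u(13) = 9, u(14) = 1, u(15) = 2, u(16) = 12, u(17) = 1, u(18) = 8, u(19) = 0, u(20) = 16, u(21) = 17, u(22) = 12, u(23) = 10, u(24) = 11, u(25) = 12, u(26) = 19, u(27) = 14, u(28) = 3, u(29) = 1, u(30) = 11, u(31) = 15, u(32) = 13, u(33) = 11, u(34) = 18, u(35) = 7, u(36) = 8, u(37) = 12, u(38) = 13, u(39) = 5, u(40) = 9, u(41) = 13, u(42) = 20, u(43) = 0, u(44) = 19, u(45) = 11, u(46) = 9, u(47) = 4, u(48) = 17, u(49) = 9.
Since (u(48), u(49)) = (u(0), u(1)) = (17, 9) (two consecutive terms determine the rest), the sequence is periodic with period 48.
(13756 - 0) mod 48 = 28, so u(13756) = u(28) = 3.

3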